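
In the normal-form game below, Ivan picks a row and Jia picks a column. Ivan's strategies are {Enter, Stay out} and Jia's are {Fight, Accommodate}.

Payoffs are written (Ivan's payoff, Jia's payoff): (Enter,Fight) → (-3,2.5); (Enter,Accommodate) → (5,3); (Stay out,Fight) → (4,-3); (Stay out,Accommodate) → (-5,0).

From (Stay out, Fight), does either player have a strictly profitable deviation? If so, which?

Jia

Ivan at (Stay out, Fight) earns 4; deviating to Enter yields -3 — not better.
Jia earns -3; deviating to Accommodate yields 0 — a strict improvement.
Only Jia has a strictly profitable deviation.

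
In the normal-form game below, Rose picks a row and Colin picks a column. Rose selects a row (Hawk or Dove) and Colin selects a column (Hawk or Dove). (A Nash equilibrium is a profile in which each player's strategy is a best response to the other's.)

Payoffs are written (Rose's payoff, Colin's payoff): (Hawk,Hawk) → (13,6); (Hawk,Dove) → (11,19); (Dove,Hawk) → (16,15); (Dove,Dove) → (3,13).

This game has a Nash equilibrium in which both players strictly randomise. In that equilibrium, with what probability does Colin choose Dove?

Let q be the probability that Colin plays Hawk. In a completely mixed equilibrium, Rose must be indifferent between Hawk and Dove.
Rose's expected payoff from Hawk is 13q + 11(1−q); from Dove it is 16q + 3(1−q).
Setting these equal: 2q + 11 = 13q + 3, so q = 8/11.
Therefore Colin plays Dove with probability 1 − 8/11 = 3/11.

3/11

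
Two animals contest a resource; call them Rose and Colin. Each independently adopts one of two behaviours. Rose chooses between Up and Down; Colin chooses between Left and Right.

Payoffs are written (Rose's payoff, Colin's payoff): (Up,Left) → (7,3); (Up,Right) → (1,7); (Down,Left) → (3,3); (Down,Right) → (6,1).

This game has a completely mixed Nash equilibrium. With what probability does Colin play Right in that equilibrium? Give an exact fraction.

4/9

Let c be the probability that Colin plays Left. In a completely mixed equilibrium, Rose must be indifferent between Up and Down.
Rose's expected payoff from Up is 7c + (1−c); from Down it is 3c + 6(1−c).
Setting these equal: 6c + 1 = −3c + 6, so c = 5/9.
Therefore Colin plays Right with probability 1 − 5/9 = 4/9.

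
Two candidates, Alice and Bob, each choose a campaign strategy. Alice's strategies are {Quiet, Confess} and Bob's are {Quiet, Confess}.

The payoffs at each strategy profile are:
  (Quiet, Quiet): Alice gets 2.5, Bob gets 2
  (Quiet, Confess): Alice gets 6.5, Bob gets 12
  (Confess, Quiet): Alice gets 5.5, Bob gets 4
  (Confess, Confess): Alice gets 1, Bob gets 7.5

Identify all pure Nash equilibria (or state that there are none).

(Quiet, Confess)

(Quiet, Quiet): Alice prefers Confess (5.5 > 2.5); Bob prefers Confess (12 > 2) — not an equilibrium.
(Quiet, Confess): Alice gets 6.5 ≥ 1 from Confess, and Bob gets 12 ≥ 2 from Quiet — Nash equilibrium.
(Confess, Quiet): Bob prefers Confess (7.5 > 4) — not an equilibrium.
(Confess, Confess): Alice prefers Quiet (6.5 > 1) — not an equilibrium.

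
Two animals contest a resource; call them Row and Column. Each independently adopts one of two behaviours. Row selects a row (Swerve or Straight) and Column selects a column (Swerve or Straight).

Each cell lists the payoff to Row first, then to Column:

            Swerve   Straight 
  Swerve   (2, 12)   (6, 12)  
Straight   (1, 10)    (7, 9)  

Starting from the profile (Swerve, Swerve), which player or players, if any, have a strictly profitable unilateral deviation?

Row at (Swerve, Swerve) earns 2; deviating to Straight yields 1 — not better.
Column earns 12; deviating to Straight yields 12 — not better.
Neither player can strictly improve; the profile is a Nash equilibrium.

Neither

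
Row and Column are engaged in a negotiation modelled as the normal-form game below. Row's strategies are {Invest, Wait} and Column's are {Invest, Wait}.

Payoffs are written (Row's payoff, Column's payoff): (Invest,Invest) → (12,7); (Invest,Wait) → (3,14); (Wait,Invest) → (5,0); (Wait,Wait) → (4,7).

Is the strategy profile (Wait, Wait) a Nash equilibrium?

Yes

At (Wait, Wait), Row earns 4; switching to Invest would give 3, so Row has no profitable deviation.
Column earns 7; switching to Invest would give 0, so Column has no profitable deviation.
Neither player can gain by a unilateral deviation, so this profile is a Nash equilibrium.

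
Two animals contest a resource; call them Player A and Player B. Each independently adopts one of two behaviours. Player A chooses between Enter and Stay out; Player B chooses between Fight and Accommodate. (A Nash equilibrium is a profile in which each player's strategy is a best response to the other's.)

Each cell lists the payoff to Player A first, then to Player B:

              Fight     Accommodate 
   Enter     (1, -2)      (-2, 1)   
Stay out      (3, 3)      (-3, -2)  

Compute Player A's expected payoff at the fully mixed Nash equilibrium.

-1

First find y, the probability Player B plays Fight, from Player A's indifference between Enter and Stay out: y − 2(1−y) = 3y − 3(1−y), giving y = 1/3.
Since Player A is indifferent in equilibrium, Player A's expected payoff equals the payoff from either row against (1/3, 2/3). Using Enter: (1/3) − 2(2/3) = -1.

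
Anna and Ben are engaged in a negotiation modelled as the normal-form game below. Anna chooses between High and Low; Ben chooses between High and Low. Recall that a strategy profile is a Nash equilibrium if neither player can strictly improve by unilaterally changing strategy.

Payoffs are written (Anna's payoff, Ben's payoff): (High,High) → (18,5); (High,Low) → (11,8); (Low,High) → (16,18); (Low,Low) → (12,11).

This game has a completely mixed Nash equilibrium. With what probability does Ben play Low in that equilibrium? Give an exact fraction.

Let c be the probability that Ben plays High. In a completely mixed equilibrium, Anna must be indifferent between High and Low.
Anna's expected payoff from High is 18c + 11(1−c); from Low it is 16c + 12(1−c).
Setting these equal: 7c + 11 = 4c + 12, so c = 1/3.
Therefore Ben plays Low with probability 1 − 1/3 = 2/3.

2/3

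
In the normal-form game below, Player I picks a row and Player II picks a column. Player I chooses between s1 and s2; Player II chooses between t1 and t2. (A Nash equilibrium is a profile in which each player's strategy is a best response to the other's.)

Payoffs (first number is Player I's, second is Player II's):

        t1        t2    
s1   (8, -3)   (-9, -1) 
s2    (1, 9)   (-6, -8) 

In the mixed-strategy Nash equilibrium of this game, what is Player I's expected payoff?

First find y, the probability Player II plays t1, from Player I's indifference between s1 and s2: 8y − 9(1−y) = y − 6(1−y), giving y = 3/10.
Since Player I is indifferent in equilibrium, Player I's expected payoff equals the payoff from either row against (3/10, 7/10). Using s1: 8(3/10) − 9(7/10) = -39/10.

-39/10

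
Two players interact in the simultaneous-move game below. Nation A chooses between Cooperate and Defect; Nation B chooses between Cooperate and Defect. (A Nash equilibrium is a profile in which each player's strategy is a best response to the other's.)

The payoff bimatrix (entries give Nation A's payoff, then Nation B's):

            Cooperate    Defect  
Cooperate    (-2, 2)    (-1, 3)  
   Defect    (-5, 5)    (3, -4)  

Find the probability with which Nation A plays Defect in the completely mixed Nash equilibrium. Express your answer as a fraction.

Let r be the probability that Nation A plays Cooperate. In a completely mixed equilibrium, Nation B must be indifferent between Cooperate and Defect.
Nation B's expected payoff from Cooperate is 2r + 5(1−r); from Defect it is 3r − 4(1−r).
Setting these equal: −3r + 5 = 7r − 4, so r = 9/10.
Therefore Nation A plays Defect with probability 1 − 9/10 = 1/10.

1/10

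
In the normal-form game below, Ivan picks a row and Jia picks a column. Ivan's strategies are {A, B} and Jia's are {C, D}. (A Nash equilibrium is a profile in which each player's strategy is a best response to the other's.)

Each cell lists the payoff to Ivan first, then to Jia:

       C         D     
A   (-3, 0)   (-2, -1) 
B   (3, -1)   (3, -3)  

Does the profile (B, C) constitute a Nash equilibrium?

At (B, C), Ivan earns 3; switching to A would give -3, so Ivan has no profitable deviation.
Jia earns -1; switching to D would give -3, so Jia has no profitable deviation.
Neither player can gain by a unilateral deviation, so this profile is a Nash equilibrium.

Yes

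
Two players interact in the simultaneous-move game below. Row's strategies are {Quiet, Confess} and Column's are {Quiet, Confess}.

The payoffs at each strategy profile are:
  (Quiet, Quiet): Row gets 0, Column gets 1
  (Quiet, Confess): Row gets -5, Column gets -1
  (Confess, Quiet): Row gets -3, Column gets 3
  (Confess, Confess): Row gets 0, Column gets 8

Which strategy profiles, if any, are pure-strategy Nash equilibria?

(Quiet, Quiet) and (Confess, Confess)

(Quiet, Quiet): Row gets 0 ≥ -3 from Confess, and Column gets 1 ≥ -1 from Confess — Nash equilibrium.
(Quiet, Confess): Row prefers Confess (0 > -5); Column prefers Quiet (1 > -1) — not an equilibrium.
(Confess, Quiet): Row prefers Quiet (0 > -3); Column prefers Confess (8 > 3) — not an equilibrium.
(Confess, Confess): Row gets 0 ≥ -5 from Quiet, and Column gets 8 ≥ 3 from Quiet — Nash equilibrium.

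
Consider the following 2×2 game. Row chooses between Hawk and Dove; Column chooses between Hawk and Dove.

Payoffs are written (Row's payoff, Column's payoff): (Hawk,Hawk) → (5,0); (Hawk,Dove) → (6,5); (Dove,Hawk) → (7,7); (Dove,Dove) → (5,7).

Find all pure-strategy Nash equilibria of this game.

(Hawk, Hawk): Row prefers Dove (7 > 5); Column prefers Dove (5 > 0) — not an equilibrium.
(Hawk, Dove): Row gets 6 ≥ 5 from Dove, and Column gets 5 ≥ 0 from Hawk — Nash equilibrium.
(Dove, Hawk): Row gets 7 ≥ 5 from Hawk, and Column gets 7 ≥ 7 from Dove — Nash equilibrium.
(Dove, Dove): Row prefers Hawk (6 > 5) — not an equilibrium.

(Hawk, Dove) and (Dove, Hawk)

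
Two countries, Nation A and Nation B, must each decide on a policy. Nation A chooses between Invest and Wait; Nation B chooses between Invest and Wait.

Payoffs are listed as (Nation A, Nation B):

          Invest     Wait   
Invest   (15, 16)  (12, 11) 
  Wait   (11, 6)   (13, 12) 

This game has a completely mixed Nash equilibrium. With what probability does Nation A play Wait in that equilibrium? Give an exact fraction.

Let p be the probability that Nation A plays Invest. In a completely mixed equilibrium, Nation B must be indifferent between Invest and Wait.
Nation B's expected payoff from Invest is 16p + 6(1−p); from Wait it is 11p + 12(1−p).
Setting these equal: 10p + 6 = −p + 12, so p = 6/11.
Therefore Nation A plays Wait with probability 1 − 6/11 = 5/11.

5/11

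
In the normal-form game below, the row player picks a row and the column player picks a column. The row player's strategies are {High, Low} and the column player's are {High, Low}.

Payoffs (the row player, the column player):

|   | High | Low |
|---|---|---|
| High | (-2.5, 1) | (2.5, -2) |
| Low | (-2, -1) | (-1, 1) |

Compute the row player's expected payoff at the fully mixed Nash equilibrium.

First find q, the probability the column player plays High, from the row player's indifference between High and Low: −2.5q + 2.5(1−q) = −2q − (1−q), giving q = 7/8.
Since the row player is indifferent in equilibrium, the row player's expected payoff equals the payoff from either row against (7/8, 1/8). Using High: −2.5(7/8) + 2.5(1/8) = -15/8.

-15/8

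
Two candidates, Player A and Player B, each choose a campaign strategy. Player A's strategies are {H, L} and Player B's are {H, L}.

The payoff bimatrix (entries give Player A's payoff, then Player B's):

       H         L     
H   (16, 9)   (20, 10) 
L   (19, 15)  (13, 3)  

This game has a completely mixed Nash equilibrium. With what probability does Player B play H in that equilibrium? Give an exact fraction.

Let c be the probability that Player B plays H. In a completely mixed equilibrium, Player A must be indifferent between H and L.
Player A's expected payoff from H is 16c + 20(1−c); from L it is 19c + 13(1−c).
Setting these equal: −4c + 20 = 6c + 13, so c = 7/10.

7/10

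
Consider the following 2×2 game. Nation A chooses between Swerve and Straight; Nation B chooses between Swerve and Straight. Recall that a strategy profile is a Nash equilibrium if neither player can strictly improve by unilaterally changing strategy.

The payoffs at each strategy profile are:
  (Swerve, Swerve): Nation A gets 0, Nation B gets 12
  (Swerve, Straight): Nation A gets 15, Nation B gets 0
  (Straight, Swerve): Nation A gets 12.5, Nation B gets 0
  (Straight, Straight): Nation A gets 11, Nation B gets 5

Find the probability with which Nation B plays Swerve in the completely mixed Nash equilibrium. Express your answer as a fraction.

8/33

Let q be the probability that Nation B plays Swerve. In a completely mixed equilibrium, Nation A must be indifferent between Swerve and Straight.
Nation A's expected payoff from Swerve is 15(1−q); from Straight it is 12.5q + 11(1−q).
Setting these equal: −15q + 15 = 1.5q + 11, so q = 8/33.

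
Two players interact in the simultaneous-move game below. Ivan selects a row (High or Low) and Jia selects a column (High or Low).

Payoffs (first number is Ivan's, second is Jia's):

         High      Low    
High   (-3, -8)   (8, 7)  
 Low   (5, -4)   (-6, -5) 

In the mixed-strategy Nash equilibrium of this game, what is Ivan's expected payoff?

First find y, the probability Jia plays High, from Ivan's indifference between High and Low: −3y + 8(1−y) = 5y − 6(1−y), giving y = 7/11.
Since Ivan is indifferent in equilibrium, Ivan's expected payoff equals the payoff from either row against (7/11, 4/11). Using High: −3(7/11) + 8(4/11) = 1.

1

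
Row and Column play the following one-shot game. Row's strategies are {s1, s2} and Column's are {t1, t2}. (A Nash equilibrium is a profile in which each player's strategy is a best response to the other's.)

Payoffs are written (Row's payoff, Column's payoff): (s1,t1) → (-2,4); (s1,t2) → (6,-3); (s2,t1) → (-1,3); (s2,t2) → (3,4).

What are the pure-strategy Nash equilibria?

none

(s1, t1): Row prefers s2 (-1 > -2) — not an equilibrium.
(s1, t2): Column prefers t1 (4 > -3) — not an equilibrium.
(s2, t1): Column prefers t2 (4 > 3) — not an equilibrium.
(s2, t2): Row prefers s1 (6 > 3) — not an equilibrium.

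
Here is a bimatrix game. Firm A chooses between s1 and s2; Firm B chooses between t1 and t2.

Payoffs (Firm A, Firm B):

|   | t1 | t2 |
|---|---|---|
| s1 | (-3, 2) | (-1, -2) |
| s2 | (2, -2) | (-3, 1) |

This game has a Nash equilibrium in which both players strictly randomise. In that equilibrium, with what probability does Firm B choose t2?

Let y be the probability that Firm B plays t1. In a completely mixed equilibrium, Firm A must be indifferent between s1 and s2.
Firm A's expected payoff from s1 is −3y − (1−y); from s2 it is 2y − 3(1−y).
Setting these equal: −2y − 1 = 5y − 3, so y = 2/7.
Therefore Firm B plays t2 with probability 1 − 2/7 = 5/7.

5/7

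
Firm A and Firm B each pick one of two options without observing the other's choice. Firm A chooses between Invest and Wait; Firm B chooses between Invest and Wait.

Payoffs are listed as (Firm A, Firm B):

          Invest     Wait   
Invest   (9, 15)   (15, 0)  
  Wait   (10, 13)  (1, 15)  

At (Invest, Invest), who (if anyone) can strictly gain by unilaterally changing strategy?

Firm A at (Invest, Invest) earns 9; deviating to Wait yields 10 — a strict improvement.
Firm B earns 15; deviating to Wait yields 0 — not better.
Only Firm A has a strictly profitable deviation.

Firm A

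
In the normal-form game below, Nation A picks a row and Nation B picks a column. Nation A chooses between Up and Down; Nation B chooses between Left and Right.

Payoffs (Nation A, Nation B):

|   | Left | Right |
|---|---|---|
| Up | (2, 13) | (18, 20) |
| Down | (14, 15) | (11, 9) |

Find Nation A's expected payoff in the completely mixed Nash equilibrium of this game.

First find y, the probability Nation B plays Left, from Nation A's indifference between Up and Down: 2y + 18(1−y) = 14y + 11(1−y), giving y = 7/19.
Since Nation A is indifferent in equilibrium, Nation A's expected payoff equals the payoff from either row against (7/19, 12/19). Using Up: 2(7/19) + 18(12/19) = 230/19.

230/19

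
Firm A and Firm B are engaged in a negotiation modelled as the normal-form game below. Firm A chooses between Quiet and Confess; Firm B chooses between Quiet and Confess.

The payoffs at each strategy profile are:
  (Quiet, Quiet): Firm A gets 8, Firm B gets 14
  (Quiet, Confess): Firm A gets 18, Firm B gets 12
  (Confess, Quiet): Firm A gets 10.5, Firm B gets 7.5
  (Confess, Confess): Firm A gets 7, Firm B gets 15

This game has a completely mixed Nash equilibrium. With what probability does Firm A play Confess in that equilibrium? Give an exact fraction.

Let x be the probability that Firm A plays Quiet. In a completely mixed equilibrium, Firm B must be indifferent between Quiet and Confess.
Firm B's expected payoff from Quiet is 14x + 7.5(1−x); from Confess it is 12x + 15(1−x).
Setting these equal: 6.5x + 7.5 = −3x + 15, so x = 15/19.
Therefore Firm A plays Confess with probability 1 − 15/19 = 4/19.

4/19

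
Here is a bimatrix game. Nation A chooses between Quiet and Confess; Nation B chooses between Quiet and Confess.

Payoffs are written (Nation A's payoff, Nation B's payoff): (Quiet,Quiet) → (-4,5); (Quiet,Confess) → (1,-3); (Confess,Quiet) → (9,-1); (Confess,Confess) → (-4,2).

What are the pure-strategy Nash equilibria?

(Quiet, Quiet): Nation A prefers Confess (9 > -4) — not an equilibrium.
(Quiet, Confess): Nation B prefers Quiet (5 > -3) — not an equilibrium.
(Confess, Quiet): Nation B prefers Confess (2 > -1) — not an equilibrium.
(Confess, Confess): Nation A prefers Quiet (1 > -4) — not an equilibrium.

none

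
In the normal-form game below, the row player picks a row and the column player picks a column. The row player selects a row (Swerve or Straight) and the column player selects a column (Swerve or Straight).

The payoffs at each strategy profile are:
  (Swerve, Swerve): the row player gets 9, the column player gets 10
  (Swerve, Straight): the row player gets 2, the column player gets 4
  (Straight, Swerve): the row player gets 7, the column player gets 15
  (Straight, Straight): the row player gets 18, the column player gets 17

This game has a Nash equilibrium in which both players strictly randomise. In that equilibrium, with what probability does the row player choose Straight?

Let x be the probability that the row player plays Swerve. In a completely mixed equilibrium, the column player must be indifferent between Swerve and Straight.
The column player's expected payoff from Swerve is 10x + 15(1−x); from Straight it is 4x + 17(1−x).
Setting these equal: −5x + 15 = −13x + 17, so x = 1/4.
Therefore the row player plays Straight with probability 1 − 1/4 = 3/4.

3/4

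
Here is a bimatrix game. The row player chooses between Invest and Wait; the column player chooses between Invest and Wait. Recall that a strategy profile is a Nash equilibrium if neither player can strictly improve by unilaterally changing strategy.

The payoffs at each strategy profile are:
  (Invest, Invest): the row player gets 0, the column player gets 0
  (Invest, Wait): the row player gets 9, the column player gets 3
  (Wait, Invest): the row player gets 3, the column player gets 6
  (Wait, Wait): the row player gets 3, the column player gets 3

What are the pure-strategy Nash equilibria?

(Invest, Wait) and (Wait, Invest)

(Invest, Invest): the row player prefers Wait (3 > 0); the column player prefers Wait (3 > 0) — not an equilibrium.
(Invest, Wait): the row player gets 9 ≥ 3 from Wait, and the column player gets 3 ≥ 0 from Invest — Nash equilibrium.
(Wait, Invest): the row player gets 3 ≥ 0 from Invest, and the column player gets 6 ≥ 3 from Wait — Nash equilibrium.
(Wait, Wait): the row player prefers Invest (9 > 3); the column player prefers Invest (6 > 3) — not an equilibrium.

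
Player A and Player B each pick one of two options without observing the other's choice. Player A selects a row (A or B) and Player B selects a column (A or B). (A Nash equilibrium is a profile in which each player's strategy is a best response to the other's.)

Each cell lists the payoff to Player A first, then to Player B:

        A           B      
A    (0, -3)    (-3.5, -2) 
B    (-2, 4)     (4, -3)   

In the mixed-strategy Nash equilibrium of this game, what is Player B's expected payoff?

First find p, the probability Player A plays A, from Player B's indifference between A and B: −3p + 4(1−p) = −2p − 3(1−p), giving p = 7/8.
Since Player B is indifferent in equilibrium, Player B's expected payoff equals the payoff from either column against (7/8, 1/8). Using A: −3(7/8) + 4(1/8) = -17/8.

-17/8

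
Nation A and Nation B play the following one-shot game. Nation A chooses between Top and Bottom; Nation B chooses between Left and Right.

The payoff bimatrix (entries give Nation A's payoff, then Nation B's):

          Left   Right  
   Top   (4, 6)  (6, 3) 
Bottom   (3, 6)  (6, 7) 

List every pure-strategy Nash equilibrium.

(Top, Left) and (Bottom, Right)

(Top, Left): Nation A gets 4 ≥ 3 from Bottom, and Nation B gets 6 ≥ 3 from Right — Nash equilibrium.
(Top, Right): Nation B prefers Left (6 > 3) — not an equilibrium.
(Bottom, Left): Nation A prefers Top (4 > 3); Nation B prefers Right (7 > 6) — not an equilibrium.
(Bottom, Right): Nation A gets 6 ≥ 6 from Top, and Nation B gets 7 ≥ 6 from Left — Nash equilibrium.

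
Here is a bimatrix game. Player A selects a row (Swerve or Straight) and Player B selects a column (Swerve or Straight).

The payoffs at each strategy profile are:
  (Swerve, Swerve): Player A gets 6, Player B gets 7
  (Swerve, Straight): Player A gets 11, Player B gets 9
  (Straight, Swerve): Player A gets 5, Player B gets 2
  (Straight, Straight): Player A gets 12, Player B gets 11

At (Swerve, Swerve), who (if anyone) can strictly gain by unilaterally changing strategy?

Player A at (Swerve, Swerve) earns 6; deviating to Straight yields 5 — not better.
Player B earns 7; deviating to Straight yields 9 — a strict improvement.
Only Player B has a strictly profitable deviation.

Player B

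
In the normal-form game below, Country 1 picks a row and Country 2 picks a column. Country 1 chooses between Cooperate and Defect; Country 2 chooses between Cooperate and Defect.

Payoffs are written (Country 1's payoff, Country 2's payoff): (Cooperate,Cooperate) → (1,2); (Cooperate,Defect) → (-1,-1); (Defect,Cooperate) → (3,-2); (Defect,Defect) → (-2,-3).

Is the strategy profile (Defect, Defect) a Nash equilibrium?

No

At (Defect, Defect), Country 1 earns -2; switching to Cooperate would give -1, so Country 1 would deviate.
Country 2 earns -3; switching to Cooperate would give -2, so Country 2 would deviate.
Since at least one player can profitably deviate, this is not a Nash equilibrium.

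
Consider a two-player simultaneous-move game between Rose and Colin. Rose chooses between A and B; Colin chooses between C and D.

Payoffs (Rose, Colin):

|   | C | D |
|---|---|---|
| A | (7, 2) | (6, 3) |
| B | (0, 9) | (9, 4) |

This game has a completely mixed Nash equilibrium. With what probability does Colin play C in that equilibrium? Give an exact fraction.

Let y be the probability that Colin plays C. In a completely mixed equilibrium, Rose must be indifferent between A and B.
Rose's expected payoff from A is 7y + 6(1−y); from B it is 9(1−y).
Setting these equal: y + 6 = −9y + 9, so y = 3/10.

3/10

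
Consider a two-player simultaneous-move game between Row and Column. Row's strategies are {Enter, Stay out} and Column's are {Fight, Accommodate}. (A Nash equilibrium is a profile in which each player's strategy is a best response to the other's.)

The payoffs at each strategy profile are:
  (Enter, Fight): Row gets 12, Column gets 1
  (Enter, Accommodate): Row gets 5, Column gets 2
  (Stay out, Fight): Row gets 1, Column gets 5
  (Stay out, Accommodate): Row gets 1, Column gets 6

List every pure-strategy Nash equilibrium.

(Enter, Fight): Column prefers Accommodate (2 > 1) — not an equilibrium.
(Enter, Accommodate): Row gets 5 ≥ 1 from Stay out, and Column gets 2 ≥ 1 from Fight — Nash equilibrium.
(Stay out, Fight): Row prefers Enter (12 > 1); Column prefers Accommodate (6 > 5) — not an equilibrium.
(Stay out, Accommodate): Row prefers Enter (5 > 1) — not an equilibrium.

(Enter, Accommodate)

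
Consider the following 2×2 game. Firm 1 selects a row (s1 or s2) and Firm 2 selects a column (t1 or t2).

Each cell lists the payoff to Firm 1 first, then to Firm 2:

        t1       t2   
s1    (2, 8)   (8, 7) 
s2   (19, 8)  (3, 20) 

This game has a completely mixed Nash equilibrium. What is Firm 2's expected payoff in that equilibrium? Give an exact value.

First find x, the probability Firm 1 plays s1, from Firm 2's indifference between t1 and t2: 8x + 8(1−x) = 7x + 20(1−x), giving x = 12/13.
Since Firm 2 is indifferent in equilibrium, Firm 2's expected payoff equals the payoff from either column against (12/13, 1/13). Using t1: 8(12/13) + 8(1/13) = 8.

8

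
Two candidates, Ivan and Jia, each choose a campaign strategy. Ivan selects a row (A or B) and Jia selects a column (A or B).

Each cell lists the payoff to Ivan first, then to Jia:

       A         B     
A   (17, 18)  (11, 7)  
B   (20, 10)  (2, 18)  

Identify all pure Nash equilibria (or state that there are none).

none

(A, A): Ivan prefers B (20 > 17) — not an equilibrium.
(A, B): Jia prefers A (18 > 7) — not an equilibrium.
(B, A): Jia prefers B (18 > 10) — not an equilibrium.
(B, B): Ivan prefers A (11 > 2) — not an equilibrium.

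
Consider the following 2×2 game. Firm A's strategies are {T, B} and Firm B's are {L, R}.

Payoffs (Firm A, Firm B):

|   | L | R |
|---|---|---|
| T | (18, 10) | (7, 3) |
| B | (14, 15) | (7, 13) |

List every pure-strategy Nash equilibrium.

(T, L)

(T, L): Firm A gets 18 ≥ 14 from B, and Firm B gets 10 ≥ 3 from R — Nash equilibrium.
(T, R): Firm B prefers L (10 > 3) — not an equilibrium.
(B, L): Firm A prefers T (18 > 14) — not an equilibrium.
(B, R): Firm B prefers L (15 > 13) — not an equilibrium.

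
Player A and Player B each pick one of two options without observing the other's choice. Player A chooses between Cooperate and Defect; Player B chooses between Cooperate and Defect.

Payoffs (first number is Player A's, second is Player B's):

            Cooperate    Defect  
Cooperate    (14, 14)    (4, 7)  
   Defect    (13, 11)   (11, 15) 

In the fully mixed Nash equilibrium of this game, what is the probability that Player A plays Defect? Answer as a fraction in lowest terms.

7/11

Let p be the probability that Player A plays Cooperate. In a completely mixed equilibrium, Player B must be indifferent between Cooperate and Defect.
Player B's expected payoff from Cooperate is 14p + 11(1−p); from Defect it is 7p + 15(1−p).
Setting these equal: 3p + 11 = −8p + 15, so p = 4/11.
Therefore Player A plays Defect with probability 1 − 4/11 = 7/11.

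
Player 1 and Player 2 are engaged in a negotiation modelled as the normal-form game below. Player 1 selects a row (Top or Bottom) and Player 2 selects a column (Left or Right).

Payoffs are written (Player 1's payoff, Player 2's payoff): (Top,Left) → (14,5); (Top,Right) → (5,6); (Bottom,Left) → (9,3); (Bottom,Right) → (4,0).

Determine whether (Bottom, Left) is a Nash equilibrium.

At (Bottom, Left), Player 1 earns 9; switching to Top would give 14, so Player 1 would deviate.
Player 2 earns 3; switching to Right would give 0, so Player 2 has no profitable deviation.
Since at least one player can profitably deviate, this is not a Nash equilibrium.

No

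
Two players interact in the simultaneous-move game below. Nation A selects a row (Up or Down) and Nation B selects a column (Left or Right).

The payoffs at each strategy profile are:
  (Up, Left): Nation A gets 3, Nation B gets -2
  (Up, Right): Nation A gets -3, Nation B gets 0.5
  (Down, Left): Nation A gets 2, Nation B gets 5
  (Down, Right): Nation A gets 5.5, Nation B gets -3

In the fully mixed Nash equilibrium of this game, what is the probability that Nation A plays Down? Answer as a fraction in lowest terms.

Let r be the probability that Nation A plays Up. In a completely mixed equilibrium, Nation B must be indifferent between Left and Right.
Nation B's expected payoff from Left is −2r + 5(1−r); from Right it is 0.5r − 3(1−r).
Setting these equal: −7r + 5 = 3.5r − 3, so r = 16/21.
Therefore Nation A plays Down with probability 1 − 16/21 = 5/21.

5/21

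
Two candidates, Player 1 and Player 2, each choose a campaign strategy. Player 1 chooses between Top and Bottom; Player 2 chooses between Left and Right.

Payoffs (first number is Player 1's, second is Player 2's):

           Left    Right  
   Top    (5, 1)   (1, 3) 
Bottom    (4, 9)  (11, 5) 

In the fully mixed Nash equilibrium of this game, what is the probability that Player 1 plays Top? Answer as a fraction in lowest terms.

2/3

Let x be the probability that Player 1 plays Top. In a completely mixed equilibrium, Player 2 must be indifferent between Left and Right.
Player 2's expected payoff from Left is x + 9(1−x); from Right it is 3x + 5(1−x).
Setting these equal: −8x + 9 = −2x + 5, so x = 2/3.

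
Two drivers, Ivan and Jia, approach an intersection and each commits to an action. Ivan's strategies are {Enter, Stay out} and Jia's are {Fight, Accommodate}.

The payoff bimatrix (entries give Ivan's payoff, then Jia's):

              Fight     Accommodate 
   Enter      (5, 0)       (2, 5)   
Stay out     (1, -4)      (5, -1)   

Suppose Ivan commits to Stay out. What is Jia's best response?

Against Stay out, Jia earns -4 from Fight and -1 from Accommodate.
So Accommodate is the best response.

Accommodate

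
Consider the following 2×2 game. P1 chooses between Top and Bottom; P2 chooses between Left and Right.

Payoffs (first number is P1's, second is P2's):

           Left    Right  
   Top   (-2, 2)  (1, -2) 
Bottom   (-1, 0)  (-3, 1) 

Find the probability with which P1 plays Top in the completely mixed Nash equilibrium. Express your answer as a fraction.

1/5

Let p be the probability that P1 plays Top. In a completely mixed equilibrium, P2 must be indifferent between Left and Right.
P2's expected payoff from Left is 2p; from Right it is −2p + (1−p).
Setting these equal: 2p = −3p + 1, so p = 1/5.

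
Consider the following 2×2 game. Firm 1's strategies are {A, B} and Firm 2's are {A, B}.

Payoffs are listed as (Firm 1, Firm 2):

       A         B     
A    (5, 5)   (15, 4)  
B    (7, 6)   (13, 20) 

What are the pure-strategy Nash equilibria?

(A, A): Firm 1 prefers B (7 > 5) — not an equilibrium.
(A, B): Firm 2 prefers A (5 > 4) — not an equilibrium.
(B, A): Firm 2 prefers B (20 > 6) — not an equilibrium.
(B, B): Firm 1 prefers A (15 > 13) — not an equilibrium.

none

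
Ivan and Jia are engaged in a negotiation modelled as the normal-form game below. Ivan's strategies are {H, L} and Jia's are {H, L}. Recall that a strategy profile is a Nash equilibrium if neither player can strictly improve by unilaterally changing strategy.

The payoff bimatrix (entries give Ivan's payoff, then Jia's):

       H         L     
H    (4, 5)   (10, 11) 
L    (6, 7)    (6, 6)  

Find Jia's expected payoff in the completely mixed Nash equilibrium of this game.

First find p, the probability Ivan plays H, from Jia's indifference between H and L: 5p + 7(1−p) = 11p + 6(1−p), giving p = 1/7.
Since Jia is indifferent in equilibrium, Jia's expected payoff equals the payoff from either column against (1/7, 6/7). Using H: 5(1/7) + 7(6/7) = 47/7.

47/7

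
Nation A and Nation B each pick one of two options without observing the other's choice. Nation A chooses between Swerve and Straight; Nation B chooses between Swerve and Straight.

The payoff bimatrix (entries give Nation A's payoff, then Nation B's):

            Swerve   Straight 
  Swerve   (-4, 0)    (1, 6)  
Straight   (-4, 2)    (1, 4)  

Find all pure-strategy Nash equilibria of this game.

(Swerve, Straight) and (Straight, Straight)

(Swerve, Swerve): Nation B prefers Straight (6 > 0) — not an equilibrium.
(Swerve, Straight): Nation A gets 1 ≥ 1 from Straight, and Nation B gets 6 ≥ 0 from Swerve — Nash equilibrium.
(Straight, Swerve): Nation B prefers Straight (4 > 2) — not an equilibrium.
(Straight, Straight): Nation A gets 1 ≥ 1 from Swerve, and Nation B gets 4 ≥ 2 from Swerve — Nash equilibrium.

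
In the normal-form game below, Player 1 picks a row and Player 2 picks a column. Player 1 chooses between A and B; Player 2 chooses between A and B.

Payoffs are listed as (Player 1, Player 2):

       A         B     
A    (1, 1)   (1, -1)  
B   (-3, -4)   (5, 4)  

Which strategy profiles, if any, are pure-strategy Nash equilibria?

(A, A): Player 1 gets 1 ≥ -3 from B, and Player 2 gets 1 ≥ -1 from B — Nash equilibrium.
(A, B): Player 1 prefers B (5 > 1); Player 2 prefers A (1 > -1) — not an equilibrium.
(B, A): Player 1 prefers A (1 > -3); Player 2 prefers B (4 > -4) — not an equilibrium.
(B, B): Player 1 gets 5 ≥ 1 from A, and Player 2 gets 4 ≥ -4 from A — Nash equilibrium.

(A, A) and (B, B)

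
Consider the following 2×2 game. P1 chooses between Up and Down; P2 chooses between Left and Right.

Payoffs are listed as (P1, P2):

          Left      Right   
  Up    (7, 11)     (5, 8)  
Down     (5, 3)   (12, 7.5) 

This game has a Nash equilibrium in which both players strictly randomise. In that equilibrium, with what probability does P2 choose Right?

Let y be the probability that P2 plays Left. In a completely mixed equilibrium, P1 must be indifferent between Up and Down.
P1's expected payoff from Up is 7y + 5(1−y); from Down it is 5y + 12(1−y).
Setting these equal: 2y + 5 = −7y + 12, so y = 7/9.
Therefore P2 plays Right with probability 1 − 7/9 = 2/9.

2/9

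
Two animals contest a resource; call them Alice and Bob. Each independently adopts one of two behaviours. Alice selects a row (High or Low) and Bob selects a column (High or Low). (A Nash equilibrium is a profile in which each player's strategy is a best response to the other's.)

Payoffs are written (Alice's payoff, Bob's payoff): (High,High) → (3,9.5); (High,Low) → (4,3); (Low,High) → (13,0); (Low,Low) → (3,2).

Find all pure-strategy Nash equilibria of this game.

(High, High): Alice prefers Low (13 > 3) — not an equilibrium.
(High, Low): Bob prefers High (9.5 > 3) — not an equilibrium.
(Low, High): Bob prefers Low (2 > 0) — not an equilibrium.
(Low, Low): Alice prefers High (4 > 3) — not an equilibrium.

none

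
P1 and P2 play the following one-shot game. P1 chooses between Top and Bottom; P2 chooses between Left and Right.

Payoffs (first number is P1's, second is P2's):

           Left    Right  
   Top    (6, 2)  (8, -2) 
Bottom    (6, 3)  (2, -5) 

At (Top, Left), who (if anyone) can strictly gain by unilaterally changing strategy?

Neither

P1 at (Top, Left) earns 6; deviating to Bottom yields 6 — not better.
P2 earns 2; deviating to Right yields -2 — not better.
Neither player can strictly improve; the profile is a Nash equilibrium.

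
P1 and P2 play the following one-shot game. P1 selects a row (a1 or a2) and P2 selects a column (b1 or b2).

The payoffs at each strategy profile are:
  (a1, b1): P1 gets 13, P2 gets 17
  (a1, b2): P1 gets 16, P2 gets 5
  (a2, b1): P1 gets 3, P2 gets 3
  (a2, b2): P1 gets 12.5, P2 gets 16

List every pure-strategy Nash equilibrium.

(a1, b1)

(a1, b1): P1 gets 13 ≥ 3 from a2, and P2 gets 17 ≥ 5 from b2 — Nash equilibrium.
(a1, b2): P2 prefers b1 (17 > 5) — not an equilibrium.
(a2, b1): P1 prefers a1 (13 > 3); P2 prefers b2 (16 > 3) — not an equilibrium.
(a2, b2): P1 prefers a1 (16 > 12.5) — not an equilibrium.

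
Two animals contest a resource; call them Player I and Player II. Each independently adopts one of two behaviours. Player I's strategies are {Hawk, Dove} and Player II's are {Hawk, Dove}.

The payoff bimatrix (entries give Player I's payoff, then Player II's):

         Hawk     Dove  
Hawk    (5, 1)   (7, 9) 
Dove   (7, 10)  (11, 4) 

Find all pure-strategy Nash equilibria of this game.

(Dove, Hawk)

(Hawk, Hawk): Player I prefers Dove (7 > 5); Player II prefers Dove (9 > 1) — not an equilibrium.
(Hawk, Dove): Player I prefers Dove (11 > 7) — not an equilibrium.
(Dove, Hawk): Player I gets 7 ≥ 5 from Hawk, and Player II gets 10 ≥ 4 from Dove — Nash equilibrium.
(Dove, Dove): Player II prefers Hawk (10 > 4) — not an equilibrium.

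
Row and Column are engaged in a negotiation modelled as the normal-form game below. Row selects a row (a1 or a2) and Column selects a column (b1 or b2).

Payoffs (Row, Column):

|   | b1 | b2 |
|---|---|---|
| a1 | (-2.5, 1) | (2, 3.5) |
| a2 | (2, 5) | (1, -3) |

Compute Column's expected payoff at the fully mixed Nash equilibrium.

First find p, the probability Row plays a1, from Column's indifference between b1 and b2: p + 5(1−p) = 3.5p − 3(1−p), giving p = 16/21.
Since Column is indifferent in equilibrium, Column's expected payoff equals the payoff from either column against (16/21, 5/21). Using b1: (16/21) + 5(5/21) = 41/21.

41/21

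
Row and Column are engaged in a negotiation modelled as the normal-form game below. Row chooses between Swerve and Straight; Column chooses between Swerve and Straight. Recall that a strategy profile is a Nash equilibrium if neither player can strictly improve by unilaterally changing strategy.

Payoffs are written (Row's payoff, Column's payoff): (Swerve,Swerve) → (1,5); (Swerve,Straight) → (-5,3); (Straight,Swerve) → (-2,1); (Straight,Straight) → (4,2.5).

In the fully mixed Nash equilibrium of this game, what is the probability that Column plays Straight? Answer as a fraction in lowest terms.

Let q be the probability that Column plays Swerve. In a completely mixed equilibrium, Row must be indifferent between Swerve and Straight.
Row's expected payoff from Swerve is q − 5(1−q); from Straight it is −2q + 4(1−q).
Setting these equal: 6q − 5 = −6q + 4, so q = 3/4.
Therefore Column plays Straight with probability 1 − 3/4 = 1/4.

1/4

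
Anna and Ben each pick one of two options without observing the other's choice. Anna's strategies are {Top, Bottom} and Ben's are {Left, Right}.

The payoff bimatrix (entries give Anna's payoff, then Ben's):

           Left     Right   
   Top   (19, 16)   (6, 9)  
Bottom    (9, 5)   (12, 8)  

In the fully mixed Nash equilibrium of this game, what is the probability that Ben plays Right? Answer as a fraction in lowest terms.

Let y be the probability that Ben plays Left. In a completely mixed equilibrium, Anna must be indifferent between Top and Bottom.
Anna's expected payoff from Top is 19y + 6(1−y); from Bottom it is 9y + 12(1−y).
Setting these equal: 13y + 6 = −3y + 12, so y = 3/8.
Therefore Ben plays Right with probability 1 − 3/8 = 5/8.

5/8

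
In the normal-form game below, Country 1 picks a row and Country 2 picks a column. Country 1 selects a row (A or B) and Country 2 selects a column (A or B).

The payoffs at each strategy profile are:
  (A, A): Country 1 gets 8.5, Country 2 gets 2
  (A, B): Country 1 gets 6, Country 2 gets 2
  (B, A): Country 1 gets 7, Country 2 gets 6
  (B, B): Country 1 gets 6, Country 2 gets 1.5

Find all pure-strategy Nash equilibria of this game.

(A, A): Country 1 gets 8.5 ≥ 7 from B, and Country 2 gets 2 ≥ 2 from B — Nash equilibrium.
(A, B): Country 1 gets 6 ≥ 6 from B, and Country 2 gets 2 ≥ 2 from A — Nash equilibrium.
(B, A): Country 1 prefers A (8.5 > 7) — not an equilibrium.
(B, B): Country 2 prefers A (6 > 1.5) — not an equilibrium.

(A, A) and (A, B)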